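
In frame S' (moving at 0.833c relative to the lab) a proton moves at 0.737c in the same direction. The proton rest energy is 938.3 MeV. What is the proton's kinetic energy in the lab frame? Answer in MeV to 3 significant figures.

u_lab = (0.737 + 0.833)/(1 + 0.737×0.833) = 0.972786
γ = 1/√(1 − 0.972786²) = 4.3158
K = (γ − 1)m₀c² = (4.3158 − 1) × 938.3 = 3.3158 × 938.3 = 3110 MeV

K ≈ 3110 MeV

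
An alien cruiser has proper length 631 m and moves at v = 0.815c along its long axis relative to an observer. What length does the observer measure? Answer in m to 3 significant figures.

L ≈ 366 m

γ = 1/√(1 − 0.815²) = 1.7257
Length contraction: L = L₀/γ = 631/1.7257 = 366 m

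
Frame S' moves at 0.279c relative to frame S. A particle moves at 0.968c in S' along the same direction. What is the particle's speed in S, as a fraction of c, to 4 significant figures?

Relativistic velocity addition: u = (u' + v)/(1 + u'v/c²)
= (0.968 + 0.279)/(1 + 0.968×0.279) = 1.247/1.27007 = 0.9818

u ≈ 0.9818c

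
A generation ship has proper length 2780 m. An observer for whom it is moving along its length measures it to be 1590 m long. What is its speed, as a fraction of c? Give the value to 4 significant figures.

γ = L₀/L = 2780/1590 = 1.74843
β = √(1 − 1/γ²) = 0.8203

β ≈ 0.8203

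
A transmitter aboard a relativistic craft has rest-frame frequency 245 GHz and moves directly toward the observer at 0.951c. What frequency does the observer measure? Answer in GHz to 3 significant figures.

f_obs ≈ 1550 GHz

Relativistic Doppler: f_obs = f_src √((1+β)/(1−β))
= 245 × √(1.9510/0.049000) = 245 × 6.3100 = 1550 GHz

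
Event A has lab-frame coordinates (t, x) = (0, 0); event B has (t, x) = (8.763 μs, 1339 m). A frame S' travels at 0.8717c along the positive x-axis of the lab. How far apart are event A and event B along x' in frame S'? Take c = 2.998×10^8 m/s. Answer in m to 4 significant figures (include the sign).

Δx' ≈ -1941 m

γ = 1/√(1 − 0.8717²) = 2.04065
Δx' = γ(Δx − vΔt) = 2.04065 × (1339 m − 0.8717×(2.998×10^8 m/s)×8.763×10^-6 s)
= 2.04065 × (-951.084 m) = -1941 m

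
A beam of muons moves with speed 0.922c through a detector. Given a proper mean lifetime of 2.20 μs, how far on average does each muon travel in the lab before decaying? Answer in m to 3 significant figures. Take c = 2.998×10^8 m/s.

γ = 1/√(1 − 0.922²) = 2.5827
Dilated lifetime: Δt = γτ₀ = 2.5827 × 2.20 μs = 5.6820 μs
d = vΔt = 0.922c × 5.6820 μs = 2.7642×10^8 m/s × 5.6820×10^-6 s = 1570 m

d ≈ 1570 m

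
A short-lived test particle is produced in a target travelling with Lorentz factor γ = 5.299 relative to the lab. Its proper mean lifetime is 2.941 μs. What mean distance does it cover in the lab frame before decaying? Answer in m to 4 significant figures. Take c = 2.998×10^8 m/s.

β = √(1 − 1/γ²) = √(1 − 1/5.299²) = 0.982032
Dilated lifetime: Δt = γτ₀ = 5.299 × 2.941 μs = 15.5844 μs
d = vΔt = 0.982032c × 15.5844 μs = 2.94413×10^8 m/s × 1.55844×10^-5 s = 4588 m

d ≈ 4588 m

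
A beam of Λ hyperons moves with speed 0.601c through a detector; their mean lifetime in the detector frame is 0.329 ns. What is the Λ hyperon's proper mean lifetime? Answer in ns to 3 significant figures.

γ = 1/√(1 − 0.601²) = 1.2512
Proper time: τ₀ = Δt/γ = 0.329/1.2512 = 0.263 ns

τ₀ ≈ 0.263 ns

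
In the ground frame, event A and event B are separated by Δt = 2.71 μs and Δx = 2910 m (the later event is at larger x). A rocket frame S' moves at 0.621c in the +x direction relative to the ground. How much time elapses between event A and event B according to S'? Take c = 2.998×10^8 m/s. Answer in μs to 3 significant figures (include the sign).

γ = 1/√(1 − 0.621²) = 1.2758
Δt' = γ(Δt − vΔx/c²) = 1.2758 × (2.71 μs − 0.621×2910 m / (2.998×10^8 m/s))
= 1.2758 × (-3.3177 μs) = -4.23 μs

Δt' ≈ -4.23 μs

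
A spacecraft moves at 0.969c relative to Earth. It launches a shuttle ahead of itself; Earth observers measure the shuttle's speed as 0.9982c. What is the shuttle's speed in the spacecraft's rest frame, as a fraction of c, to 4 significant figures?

u' ≈ 0.8918c

Inverse velocity addition: u' = (u − v)/(1 − uv/c²)
= (0.9982 − 0.969)/(1 − 0.9982×0.969) = 0.02920/0.0327442 = 0.8918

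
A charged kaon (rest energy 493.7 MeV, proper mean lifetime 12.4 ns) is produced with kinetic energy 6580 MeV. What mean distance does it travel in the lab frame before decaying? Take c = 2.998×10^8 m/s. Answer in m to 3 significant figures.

d ≈ 53.1 m

γ = 1 + K/(m₀c²) = 1 + 6580/493.7 = 14.328
β = √(1 − 1/γ²) = 0.99756
Dilated lifetime: γτ₀ = 14.328 × 12.4 ns = 177.67 ns
d = βc·γτ₀ = 0.99756 × (2.998×10^8 m/s) × 1.7767×10^-7 s = 53.1 m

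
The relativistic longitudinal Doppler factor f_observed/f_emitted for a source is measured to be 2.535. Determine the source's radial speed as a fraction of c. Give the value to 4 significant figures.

f_obs/f_src = √((1+β)/(1−β)) = 2.535  ⇒  (1+β)/(1−β) = 6.42623
β = |1 − D²|/(1 + D²) = |1 − 6.42623|/(1 + 6.42623) = 0.7307

β ≈ 0.7307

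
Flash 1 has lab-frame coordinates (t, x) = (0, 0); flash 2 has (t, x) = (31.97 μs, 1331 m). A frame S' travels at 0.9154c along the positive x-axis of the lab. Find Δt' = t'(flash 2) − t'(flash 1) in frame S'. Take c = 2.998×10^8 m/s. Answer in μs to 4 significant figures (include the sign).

γ = 1/√(1 − 0.9154²) = 2.48419
Δt' = γ(Δt − vΔx/c²) = 2.48419 × (31.97 μs − 0.9154×1331 m / (2.998×10^8 m/s))
= 2.48419 × (27.9060 μs) = 69.32 μs

Δt' ≈ 69.32 μs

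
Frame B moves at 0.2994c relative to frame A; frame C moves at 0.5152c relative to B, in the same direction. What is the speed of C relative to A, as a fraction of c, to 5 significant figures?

u ≈ 0.70574c

Compose boost 2: (0.5152 + 0.2994)/(1 + 0.5152×0.2994) = 0.81460/1.154251 = 0.70574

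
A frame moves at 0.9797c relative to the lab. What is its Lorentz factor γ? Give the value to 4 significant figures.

γ = 1/√(1 − β²) = 1/√(1 − 0.9797²) = 1/√(0.0401879) = 4.988

γ ≈ 4.988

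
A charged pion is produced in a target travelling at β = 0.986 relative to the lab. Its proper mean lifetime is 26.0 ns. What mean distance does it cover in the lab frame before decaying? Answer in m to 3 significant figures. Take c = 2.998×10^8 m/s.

d ≈ 46.1 m

γ = 1/√(1 − 0.986²) = 5.9972
Dilated lifetime: Δt = γτ₀ = 5.9972 × 26.0 ns = 155.93 ns
d = vΔt = 0.986c × 155.93 ns = 2.9560×10^8 m/s × 1.5593×10^-7 s = 46.1 m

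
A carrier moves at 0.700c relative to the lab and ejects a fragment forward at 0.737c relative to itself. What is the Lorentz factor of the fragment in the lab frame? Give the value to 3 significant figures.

u_lab = (0.737 + 0.700)/(1 + 0.737×0.700) = 1.437/1.51590 = 0.947952
γ = 1/√(1 − 0.947952²) = 3.14

γ ≈ 3.14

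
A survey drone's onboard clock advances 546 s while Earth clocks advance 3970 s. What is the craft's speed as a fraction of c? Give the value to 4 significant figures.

β ≈ 0.9905

γ = Δt/τ₀ = 3970/546 = 7.27106
β = √(1 − 1/γ²) = √(1 − 1/7.27106²) = 0.9905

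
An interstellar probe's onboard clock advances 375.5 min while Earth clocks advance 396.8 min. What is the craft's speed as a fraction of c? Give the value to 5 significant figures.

β ≈ 0.32323

γ = Δt/τ₀ = 396.8/375.5 = 1.056724
β = √(1 − 1/γ²) = √(1 − 1/1.056724²) = 0.32323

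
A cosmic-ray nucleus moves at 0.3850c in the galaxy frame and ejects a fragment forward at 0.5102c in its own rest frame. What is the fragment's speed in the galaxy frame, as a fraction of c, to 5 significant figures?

u ≈ 0.74823c

Compose boost 2: (0.5102 + 0.3850)/(1 + 0.5102×0.3850) = 0.89520/1.196427 = 0.74823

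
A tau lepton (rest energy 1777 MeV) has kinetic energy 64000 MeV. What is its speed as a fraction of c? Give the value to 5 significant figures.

γ = 1 + K/(m₀c²) = 1 + 64000/1777 = 37.01576
β = √(1 − 1/γ²) = 0.99964

β ≈ 0.99964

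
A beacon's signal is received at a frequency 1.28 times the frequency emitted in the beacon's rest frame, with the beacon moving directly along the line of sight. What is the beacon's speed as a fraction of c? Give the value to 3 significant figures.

f_obs/f_src = √((1+β)/(1−β)) = 1.28  ⇒  (1+β)/(1−β) = 1.6384
β = |1 − D²|/(1 + D²) = |1 − 1.6384|/(1 + 1.6384) = 0.242

β ≈ 0.242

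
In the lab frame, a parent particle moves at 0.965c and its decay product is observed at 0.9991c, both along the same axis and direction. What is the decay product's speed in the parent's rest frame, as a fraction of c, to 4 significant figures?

u' ≈ 0.9507c

Inverse velocity addition: u' = (u − v)/(1 − uv/c²)
= (0.9991 − 0.965)/(1 − 0.9991×0.965) = 0.03410/0.0358685 = 0.9507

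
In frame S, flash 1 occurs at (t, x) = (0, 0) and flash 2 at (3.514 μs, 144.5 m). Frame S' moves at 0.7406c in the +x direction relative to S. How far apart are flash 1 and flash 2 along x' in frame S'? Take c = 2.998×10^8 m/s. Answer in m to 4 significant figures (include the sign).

Δx' ≈ -946.1 m

γ = 1/√(1 − 0.7406²) = 1.48821
Δx' = γ(Δx − vΔt) = 1.48821 × (144.5 m − 0.7406×(2.998×10^8 m/s)×3.514×10^-6 s)
= 1.48821 × (-635.720 m) = -946.1 m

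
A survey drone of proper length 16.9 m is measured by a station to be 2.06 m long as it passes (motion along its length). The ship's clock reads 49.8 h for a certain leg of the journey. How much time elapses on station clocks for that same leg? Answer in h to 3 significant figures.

Length contraction ⇒ γ = L₀/L = 16.9/2.06 = 8.2039
Time dilation: Δt = γτ₀ = 8.2039 × 49.8 h = 409 h

Δt ≈ 409 h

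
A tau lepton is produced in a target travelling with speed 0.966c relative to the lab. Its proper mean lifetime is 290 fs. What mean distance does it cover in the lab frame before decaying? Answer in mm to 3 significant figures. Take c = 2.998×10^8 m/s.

d ≈ 0.325 mm

γ = 1/√(1 − 0.966²) = 3.8678
Dilated lifetime: Δt = γτ₀ = 3.8678 × 290 fs = 1121.7 fs
d = vΔt = 0.966c × 1121.7 fs = 2.8961×10^8 m/s × 1.1217×10^-12 s = 0.325 mm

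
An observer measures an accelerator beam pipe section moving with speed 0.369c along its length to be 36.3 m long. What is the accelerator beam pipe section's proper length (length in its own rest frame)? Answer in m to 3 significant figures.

γ = 1/√(1 − 0.369²) = 1.0759
L₀ = γL = 1.0759 × 36.3 = 39.1 m

L₀ ≈ 39.1 m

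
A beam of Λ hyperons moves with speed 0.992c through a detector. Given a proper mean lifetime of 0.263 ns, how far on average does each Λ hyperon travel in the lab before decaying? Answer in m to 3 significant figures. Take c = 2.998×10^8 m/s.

d ≈ 0.620 m

γ = 1/√(1 − 0.992²) = 7.9216
Dilated lifetime: Δt = γτ₀ = 7.9216 × 0.263 ns = 2.0834 ns
d = vΔt = 0.992c × 2.0834 ns = 2.9740×10^8 m/s × 2.0834×10^-9 s = 0.620 m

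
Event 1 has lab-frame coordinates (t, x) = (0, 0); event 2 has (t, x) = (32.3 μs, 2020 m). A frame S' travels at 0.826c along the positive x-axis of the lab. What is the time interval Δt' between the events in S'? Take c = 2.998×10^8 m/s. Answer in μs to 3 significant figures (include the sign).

γ = 1/√(1 − 0.826²) = 1.7741
Δt' = γ(Δt − vΔx/c²) = 1.7741 × (32.3 μs − 0.826×2020 m / (2.998×10^8 m/s))
= 1.7741 × (26.735 μs) = 47.4 μs

Δt' ≈ 47.4 μs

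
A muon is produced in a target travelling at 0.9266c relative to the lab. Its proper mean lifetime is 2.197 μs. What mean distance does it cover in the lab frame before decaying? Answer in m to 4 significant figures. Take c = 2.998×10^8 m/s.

γ = 1/√(1 − 0.9266²) = 2.65923
Dilated lifetime: Δt = γτ₀ = 2.65923 × 2.197 μs = 5.84233 μs
d = vΔt = 0.9266c × 5.84233 μs = 2.77795×10^8 m/s × 5.84233×10^-6 s = 1623 m

d ≈ 1623 m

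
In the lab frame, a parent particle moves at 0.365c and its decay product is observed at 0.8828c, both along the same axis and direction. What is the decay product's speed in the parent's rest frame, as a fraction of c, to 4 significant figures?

u' ≈ 0.7640c

Inverse velocity addition: u' = (u − v)/(1 − uv/c²)
= (0.8828 − 0.365)/(1 − 0.8828×0.365) = 0.5178/0.677778 = 0.7640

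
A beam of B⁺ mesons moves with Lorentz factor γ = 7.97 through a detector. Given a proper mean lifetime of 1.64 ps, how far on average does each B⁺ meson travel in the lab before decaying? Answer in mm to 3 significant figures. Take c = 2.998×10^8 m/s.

d ≈ 3.89 mm

β = √(1 − 1/γ²) = √(1 − 1/7.97²) = 0.99210
Dilated lifetime: Δt = γτ₀ = 7.97 × 1.64 ps = 13.071 ps
d = vΔt = 0.99210c × 13.071 ps = 2.9743×10^8 m/s × 1.3071×10^-11 s = 3.89 mm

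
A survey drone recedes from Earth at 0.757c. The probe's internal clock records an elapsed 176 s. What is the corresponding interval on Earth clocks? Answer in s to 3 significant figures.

Δt ≈ 269 s

γ = 1/√(1 − 0.757²) = 1.5304
Time dilation: Δt = γτ₀ = 1.5304 × 176 s = 269 s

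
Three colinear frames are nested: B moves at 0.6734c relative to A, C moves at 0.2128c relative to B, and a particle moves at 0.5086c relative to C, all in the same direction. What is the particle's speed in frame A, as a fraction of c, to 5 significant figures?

Compose boost 2: (0.2128 + 0.6734)/(1 + 0.2128×0.6734) = 0.88620/1.143300 = 0.7751250
Compose boost 3: (0.5086 + 0.7751250)/(1 + 0.5086×0.7751250) = 1.283725/1.394229 = 0.92074

u ≈ 0.92074c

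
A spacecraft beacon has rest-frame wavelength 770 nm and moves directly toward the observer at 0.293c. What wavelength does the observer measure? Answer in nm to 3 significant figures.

λ_obs ≈ 569 nm

Relativistic Doppler: λ_obs = λ_src √((1−β)/(1+β))
= 770 × √(0.70700/1.2930) = 770 × 0.73945 = 569 nm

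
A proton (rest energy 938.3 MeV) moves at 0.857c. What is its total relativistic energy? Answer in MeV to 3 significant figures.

E ≈ 1820 MeV

γ = 1/√(1 − 0.857²) = 1.9406
E = γm₀c² = 1.9406 × 938.3 MeV = 1820 MeV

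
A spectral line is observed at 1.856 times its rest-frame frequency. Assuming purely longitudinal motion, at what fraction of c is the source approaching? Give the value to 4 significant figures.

β ≈ 0.5500

f_obs/f_src = √((1+β)/(1−β)) = 1.856  ⇒  (1+β)/(1−β) = 3.44474
β = |1 − D²|/(1 + D²) = |1 − 3.44474|/(1 + 3.44474) = 0.5500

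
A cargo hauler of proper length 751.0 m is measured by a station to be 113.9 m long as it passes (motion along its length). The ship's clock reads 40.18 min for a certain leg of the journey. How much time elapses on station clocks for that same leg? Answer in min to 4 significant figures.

Δt ≈ 264.9 min

Length contraction ⇒ γ = L₀/L = 751.0/113.9 = 6.59350
Time dilation: Δt = γτ₀ = 6.59350 × 40.18 min = 264.9 min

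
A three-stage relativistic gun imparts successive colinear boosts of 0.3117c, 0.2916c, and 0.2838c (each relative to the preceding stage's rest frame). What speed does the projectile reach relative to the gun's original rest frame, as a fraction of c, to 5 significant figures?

Compose boost 2: (0.2916 + 0.3117)/(1 + 0.2916×0.3117) = 0.60330/1.090892 = 0.5530338
Compose boost 3: (0.2838 + 0.5530338)/(1 + 0.2838×0.5530338) = 0.8368338/1.156951 = 0.72331

u ≈ 0.72331c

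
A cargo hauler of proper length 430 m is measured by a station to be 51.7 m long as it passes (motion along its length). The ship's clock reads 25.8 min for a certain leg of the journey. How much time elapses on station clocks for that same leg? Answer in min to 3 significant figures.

Length contraction ⇒ γ = L₀/L = 430/51.7 = 8.3172
Time dilation: Δt = γτ₀ = 8.3172 × 25.8 min = 215 min

Δt ≈ 215 min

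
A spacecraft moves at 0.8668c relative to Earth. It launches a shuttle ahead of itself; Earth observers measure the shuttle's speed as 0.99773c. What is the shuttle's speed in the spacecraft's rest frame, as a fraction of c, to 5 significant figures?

Inverse velocity addition: u' = (u − v)/(1 − uv/c²)
= (0.99773 − 0.8668)/(1 − 0.99773×0.8668) = 0.13093/0.1351676 = 0.96865

u' ≈ 0.96865c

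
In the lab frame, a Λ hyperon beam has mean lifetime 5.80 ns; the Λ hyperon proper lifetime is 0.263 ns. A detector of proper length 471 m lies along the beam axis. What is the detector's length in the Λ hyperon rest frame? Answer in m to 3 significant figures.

Time dilation ⇒ γ = Δt/τ₀ = 5.80/0.263 = 22.053
Length contraction: L = L₀/γ = 471/22.053 = 21.4 m

L ≈ 21.4 m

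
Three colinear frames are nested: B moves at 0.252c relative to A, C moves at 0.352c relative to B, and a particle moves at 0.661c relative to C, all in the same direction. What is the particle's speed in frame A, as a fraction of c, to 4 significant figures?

u ≈ 0.8896c

Compose boost 2: (0.352 + 0.252)/(1 + 0.352×0.252) = 0.6040/1.08870 = 0.554788
Compose boost 3: (0.661 + 0.554788)/(1 + 0.661×0.554788) = 1.21579/1.36671 = 0.8896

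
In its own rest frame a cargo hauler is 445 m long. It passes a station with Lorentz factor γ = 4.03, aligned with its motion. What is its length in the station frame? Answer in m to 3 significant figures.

L ≈ 110 m

γ = 4.03 (given)
Length contraction: L = L₀/γ = 445/4.03 = 110 m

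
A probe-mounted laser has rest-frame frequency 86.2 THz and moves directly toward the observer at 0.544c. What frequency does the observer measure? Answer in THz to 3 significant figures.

f_obs ≈ 159 THz

Relativistic Doppler: f_obs = f_src √((1+β)/(1−β))
= 86.2 × √(1.5440/0.45600) = 86.2 × 1.8401 = 159 THz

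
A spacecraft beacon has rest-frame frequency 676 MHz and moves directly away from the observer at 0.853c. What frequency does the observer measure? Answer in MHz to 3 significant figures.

f_obs ≈ 190 MHz

Relativistic Doppler: f_obs = f_src √((1−β)/(1+β))
= 676 × √(0.14700/1.8530) = 676 × 0.28166 = 190 MHz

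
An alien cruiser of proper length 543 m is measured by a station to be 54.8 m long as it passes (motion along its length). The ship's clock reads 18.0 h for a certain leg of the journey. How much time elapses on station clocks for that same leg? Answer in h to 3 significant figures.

Δt ≈ 178 h

Length contraction ⇒ γ = L₀/L = 543/54.8 = 9.9088
Time dilation: Δt = γτ₀ = 9.9088 × 18.0 h = 178 h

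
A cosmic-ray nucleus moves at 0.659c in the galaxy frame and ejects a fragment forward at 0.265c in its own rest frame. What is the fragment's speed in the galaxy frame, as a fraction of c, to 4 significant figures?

Compose boost 2: (0.265 + 0.659)/(1 + 0.265×0.659) = 0.9240/1.17464 = 0.7866

u ≈ 0.7866c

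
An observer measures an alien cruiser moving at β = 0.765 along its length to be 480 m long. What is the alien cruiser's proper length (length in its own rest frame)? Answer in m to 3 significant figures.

γ = 1/√(1 − 0.765²) = 1.5527
L₀ = γL = 1.5527 × 480 = 745 m

L₀ ≈ 745 m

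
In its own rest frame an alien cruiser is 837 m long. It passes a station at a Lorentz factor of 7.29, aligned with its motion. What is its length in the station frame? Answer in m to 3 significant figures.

γ = 7.29 (given)
Length contraction: L = L₀/γ = 837/7.29 = 115 m

L ≈ 115 m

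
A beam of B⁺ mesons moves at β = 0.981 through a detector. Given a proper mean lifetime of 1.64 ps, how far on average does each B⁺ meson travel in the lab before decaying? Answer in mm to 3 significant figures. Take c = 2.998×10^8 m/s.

d ≈ 2.49 mm

γ = 1/√(1 − 0.981²) = 5.1544
Dilated lifetime: Δt = γτ₀ = 5.1544 × 1.64 ps = 8.4533 ps
d = vΔt = 0.981c × 8.4533 ps = 2.9410×10^8 m/s × 8.4533×10^-12 s = 2.49 mm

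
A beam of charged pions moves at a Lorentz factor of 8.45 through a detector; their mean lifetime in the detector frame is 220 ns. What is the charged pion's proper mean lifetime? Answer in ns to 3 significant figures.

τ₀ ≈ 26.0 ns

γ = 8.45 (given)
Proper time: τ₀ = Δt/γ = 220/8.45 = 26.0 ns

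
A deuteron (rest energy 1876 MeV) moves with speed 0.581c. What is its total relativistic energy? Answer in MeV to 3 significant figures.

γ = 1/√(1 − 0.581²) = 1.2286
E = γm₀c² = 1.2286 × 1876 MeV = 2300 MeV

E ≈ 2300 MeV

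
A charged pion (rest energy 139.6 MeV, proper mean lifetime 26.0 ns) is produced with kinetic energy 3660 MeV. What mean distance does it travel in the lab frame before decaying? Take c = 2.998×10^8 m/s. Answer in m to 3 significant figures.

d ≈ 212 m

γ = 1 + K/(m₀c²) = 1 + 3660/139.6 = 27.218
β = √(1 − 1/γ²) = 0.99932
Dilated lifetime: γτ₀ = 27.218 × 26.0 ns = 707.66 ns
d = βc·γτ₀ = 0.99932 × (2.998×10^8 m/s) × 7.0766×10^-7 s = 212 m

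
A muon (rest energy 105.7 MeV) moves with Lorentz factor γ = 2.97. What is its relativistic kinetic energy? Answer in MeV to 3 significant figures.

γ = 2.97 (given)
K = (γ − 1)m₀c² = (2.97 − 1) × 105.7 MeV = 1.9700 × 105.7 MeV = 208 MeV

K ≈ 208 MeV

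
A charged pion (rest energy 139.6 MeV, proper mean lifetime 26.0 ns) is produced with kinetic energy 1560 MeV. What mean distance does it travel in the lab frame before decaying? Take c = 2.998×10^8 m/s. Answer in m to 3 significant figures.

d ≈ 94.6 m

γ = 1 + K/(m₀c²) = 1 + 1560/139.6 = 12.175
β = √(1 − 1/γ²) = 0.99662
Dilated lifetime: γτ₀ = 12.175 × 26.0 ns = 316.54 ns
d = βc·γτ₀ = 0.99662 × (2.998×10^8 m/s) × 3.1654×10^-7 s = 94.6 m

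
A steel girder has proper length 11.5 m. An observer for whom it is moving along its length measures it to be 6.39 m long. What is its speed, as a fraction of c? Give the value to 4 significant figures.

β ≈ 0.8314

γ = L₀/L = 11.5/6.39 = 1.79969
β = √(1 − 1/γ²) = 0.8314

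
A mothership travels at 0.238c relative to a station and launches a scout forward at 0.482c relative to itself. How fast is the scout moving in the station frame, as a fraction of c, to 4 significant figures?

Compose boost 2: (0.482 + 0.238)/(1 + 0.482×0.238) = 0.7200/1.11472 = 0.6459

u ≈ 0.6459c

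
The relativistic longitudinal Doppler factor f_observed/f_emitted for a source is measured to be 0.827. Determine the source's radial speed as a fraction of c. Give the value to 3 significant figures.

β ≈ 0.188

f_obs/f_src = √((1−β)/(1+β)) = 0.827  ⇒  (1−β)/(1+β) = 0.68393
β = |1 − D²|/(1 + D²) = |1 − 0.68393|/(1 + 0.68393) = 0.188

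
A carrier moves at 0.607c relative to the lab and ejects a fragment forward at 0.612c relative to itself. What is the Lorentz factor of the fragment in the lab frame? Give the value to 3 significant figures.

γ ≈ 2.18

u_lab = (0.612 + 0.607)/(1 + 0.612×0.607) = 1.219/1.37148 = 0.888818
γ = 1/√(1 − 0.888818²) = 2.18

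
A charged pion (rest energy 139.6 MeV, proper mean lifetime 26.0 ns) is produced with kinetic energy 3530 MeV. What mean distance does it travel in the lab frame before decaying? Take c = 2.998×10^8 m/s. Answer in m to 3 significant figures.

γ = 1 + K/(m₀c²) = 1 + 3530/139.6 = 26.287
β = √(1 − 1/γ²) = 0.99928
Dilated lifetime: γτ₀ = 26.287 × 26.0 ns = 683.45 ns
d = βc·γτ₀ = 0.99928 × (2.998×10^8 m/s) × 6.8345×10^-7 s = 205 m

d ≈ 205 m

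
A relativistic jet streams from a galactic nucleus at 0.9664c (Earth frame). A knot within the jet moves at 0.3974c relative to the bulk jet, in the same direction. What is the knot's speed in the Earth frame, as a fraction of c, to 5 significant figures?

Relativistic velocity addition: u = (u' + v)/(1 + u'v/c²)
= (0.3974 + 0.9664)/(1 + 0.3974×0.9664) = 1.3638/1.384047 = 0.98537

u ≈ 0.98537c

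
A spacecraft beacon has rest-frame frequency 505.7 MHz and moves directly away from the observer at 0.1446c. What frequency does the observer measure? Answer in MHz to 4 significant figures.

Relativistic Doppler: f_obs = f_src √((1−β)/(1+β))
= 505.7 × √(0.855400/1.14460) = 505.7 × 0.864486 = 437.2 MHz

f_obs ≈ 437.2 MHz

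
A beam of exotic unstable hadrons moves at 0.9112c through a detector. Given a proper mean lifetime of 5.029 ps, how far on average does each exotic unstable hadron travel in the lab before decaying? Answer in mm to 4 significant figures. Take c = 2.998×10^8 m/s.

d ≈ 3.335 mm

γ = 1/√(1 − 0.9112²) = 2.42739
Dilated lifetime: Δt = γτ₀ = 2.42739 × 5.029 ps = 12.2074 ps
d = vΔt = 0.9112c × 12.2074 ps = 2.73178×10^8 m/s × 1.22074×10^-11 s = 3.335 mm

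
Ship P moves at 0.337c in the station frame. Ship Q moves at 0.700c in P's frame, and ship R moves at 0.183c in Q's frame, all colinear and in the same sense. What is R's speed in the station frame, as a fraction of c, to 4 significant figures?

u ≈ 0.8860c

Compose boost 2: (0.700 + 0.337)/(1 + 0.700×0.337) = 1.037/1.23590 = 0.839065
Compose boost 3: (0.183 + 0.839065)/(1 + 0.183×0.839065) = 1.02206/1.15355 = 0.8860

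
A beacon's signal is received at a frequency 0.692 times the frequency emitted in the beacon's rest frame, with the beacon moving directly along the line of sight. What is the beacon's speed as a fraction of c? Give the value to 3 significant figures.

β ≈ 0.352

f_obs/f_src = √((1−β)/(1+β)) = 0.692  ⇒  (1−β)/(1+β) = 0.47886
β = |1 − D²|/(1 + D²) = |1 − 0.47886|/(1 + 0.47886) = 0.352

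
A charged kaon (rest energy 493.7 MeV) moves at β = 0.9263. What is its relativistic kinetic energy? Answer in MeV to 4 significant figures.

γ = 1/√(1 − 0.9263²) = 2.65402
K = (γ − 1)m₀c² = (2.65402 − 1) × 493.7 MeV = 1.65402 × 493.7 MeV = 816.6 MeV

K ≈ 816.6 MeV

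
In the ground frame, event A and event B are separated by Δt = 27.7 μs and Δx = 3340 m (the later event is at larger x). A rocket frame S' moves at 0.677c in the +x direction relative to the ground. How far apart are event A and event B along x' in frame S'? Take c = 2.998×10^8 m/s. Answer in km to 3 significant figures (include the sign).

Δx' ≈ -3.10 km

γ = 1/√(1 − 0.677²) = 1.3587
Δx' = γ(Δx − vΔt) = 1.3587 × (3340 m − 0.677×(2.998×10^8 m/s)×27.7×10^-6 s)
= 1.3587 × (-2282.1 m) = -3.10 km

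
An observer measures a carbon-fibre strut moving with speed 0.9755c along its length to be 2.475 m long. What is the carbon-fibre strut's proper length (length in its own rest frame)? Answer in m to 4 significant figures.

γ = 1/√(1 − 0.9755²) = 4.54547
L₀ = γL = 4.54547 × 2.475 = 11.25 m

L₀ ≈ 11.25 m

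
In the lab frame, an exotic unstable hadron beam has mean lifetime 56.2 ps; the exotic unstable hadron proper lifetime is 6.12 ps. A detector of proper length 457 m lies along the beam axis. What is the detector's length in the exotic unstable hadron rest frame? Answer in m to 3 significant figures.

L ≈ 49.8 m

Time dilation ⇒ γ = Δt/τ₀ = 56.2/6.12 = 9.1830
Length contraction: L = L₀/γ = 457/9.1830 = 49.8 m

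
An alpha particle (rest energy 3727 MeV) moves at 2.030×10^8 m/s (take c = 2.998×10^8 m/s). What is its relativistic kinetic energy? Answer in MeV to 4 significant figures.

K ≈ 1338 MeV

β = v/c = 2.030×10^8 / 2.998×10^8 = 0.677118
γ = 1/√(1 − 0.677118²) = 1.35893
K = (γ − 1)m₀c² = (1.35893 − 1) × 3727 MeV = 0.358928 × 3727 MeV = 1338 MeV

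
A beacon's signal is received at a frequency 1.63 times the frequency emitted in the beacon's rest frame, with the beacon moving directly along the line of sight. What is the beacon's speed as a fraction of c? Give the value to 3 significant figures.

β ≈ 0.453

f_obs/f_src = √((1+β)/(1−β)) = 1.63  ⇒  (1+β)/(1−β) = 2.6569
β = |1 − D²|/(1 + D²) = |1 − 2.6569|/(1 + 2.6569) = 0.453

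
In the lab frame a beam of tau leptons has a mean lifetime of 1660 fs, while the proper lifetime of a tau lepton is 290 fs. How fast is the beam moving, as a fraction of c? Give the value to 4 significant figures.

β ≈ 0.9846

γ = Δt/τ₀ = 1660/290 = 5.72414
β = √(1 − 1/γ²) = √(1 − 1/5.72414²) = 0.9846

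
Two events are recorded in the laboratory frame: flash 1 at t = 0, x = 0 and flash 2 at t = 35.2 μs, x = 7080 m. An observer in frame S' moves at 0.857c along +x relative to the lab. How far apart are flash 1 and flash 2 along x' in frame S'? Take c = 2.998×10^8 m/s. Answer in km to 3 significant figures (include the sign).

γ = 1/√(1 − 0.857²) = 1.9406
Δx' = γ(Δx − vΔt) = 1.9406 × (7080 m − 0.857×(2.998×10^8 m/s)×35.2×10^-6 s)
= 1.9406 × (-1963.9 m) = -3.81 km

Δx' ≈ -3.81 km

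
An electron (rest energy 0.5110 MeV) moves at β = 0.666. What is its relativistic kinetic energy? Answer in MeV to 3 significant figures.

γ = 1/√(1 − 0.666²) = 1.3406
K = (γ − 1)m₀c² = (1.3406 − 1) × 0.5110 MeV = 0.34057 × 0.5110 MeV = 0.174 MeV

K ≈ 0.174 MeV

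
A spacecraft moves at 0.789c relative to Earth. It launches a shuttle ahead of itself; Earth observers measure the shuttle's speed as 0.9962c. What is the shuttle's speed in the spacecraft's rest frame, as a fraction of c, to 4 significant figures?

Inverse velocity addition: u' = (u − v)/(1 − uv/c²)
= (0.9962 − 0.789)/(1 − 0.9962×0.789) = 0.2072/0.213998 = 0.9682

u' ≈ 0.9682c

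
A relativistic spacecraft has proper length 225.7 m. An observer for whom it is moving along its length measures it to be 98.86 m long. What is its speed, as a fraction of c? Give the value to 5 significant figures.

γ = L₀/L = 225.7/98.86 = 2.283027
β = √(1 − 1/γ²) = 0.89897

β ≈ 0.89897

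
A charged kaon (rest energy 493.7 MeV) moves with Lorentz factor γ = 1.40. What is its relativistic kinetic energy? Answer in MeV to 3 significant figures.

K ≈ 197 MeV

γ = 1.40 (given)
K = (γ − 1)m₀c² = (1.40 − 1) × 493.7 MeV = 0.40000 × 493.7 MeV = 197 MeV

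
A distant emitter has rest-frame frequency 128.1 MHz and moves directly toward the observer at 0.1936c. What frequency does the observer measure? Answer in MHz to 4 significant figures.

f_obs ≈ 155.8 MHz

Relativistic Doppler: f_obs = f_src √((1+β)/(1−β))
= 128.1 × √(1.19360/0.806400) = 128.1 × 1.21662 = 155.8 MHz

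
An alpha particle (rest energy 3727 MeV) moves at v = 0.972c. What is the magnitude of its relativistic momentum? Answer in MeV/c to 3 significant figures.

p ≈ 15400 MeV/c

γ = 1/√(1 − 0.972²) = 4.2557
p = γβm₀c = 4.2557 × 0.972 × 3727 MeV/c = 15400 MeV/c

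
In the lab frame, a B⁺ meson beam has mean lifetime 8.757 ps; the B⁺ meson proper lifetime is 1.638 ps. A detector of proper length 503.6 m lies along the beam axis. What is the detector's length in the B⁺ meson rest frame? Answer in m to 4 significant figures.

Time dilation ⇒ γ = Δt/τ₀ = 8.757/1.638 = 5.34615
Length contraction: L = L₀/γ = 503.6/5.34615 = 94.20 m

L ≈ 94.20 m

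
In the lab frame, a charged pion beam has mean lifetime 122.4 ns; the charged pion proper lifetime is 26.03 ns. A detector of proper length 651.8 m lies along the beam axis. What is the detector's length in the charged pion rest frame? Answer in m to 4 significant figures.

L ≈ 138.6 m

Time dilation ⇒ γ = Δt/τ₀ = 122.4/26.03 = 4.70227
Length contraction: L = L₀/γ = 651.8/4.70227 = 138.6 m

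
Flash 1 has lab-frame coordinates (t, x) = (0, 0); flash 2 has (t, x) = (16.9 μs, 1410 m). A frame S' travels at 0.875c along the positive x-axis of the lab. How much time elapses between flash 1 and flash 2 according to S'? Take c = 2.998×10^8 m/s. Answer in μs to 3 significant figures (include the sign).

Δt' ≈ 26.4 μs

γ = 1/√(1 − 0.875²) = 2.0656
Δt' = γ(Δt − vΔx/c²) = 2.0656 × (16.9 μs − 0.875×1410 m / (2.998×10^8 m/s))
= 2.0656 × (12.785 μs) = 26.4 μs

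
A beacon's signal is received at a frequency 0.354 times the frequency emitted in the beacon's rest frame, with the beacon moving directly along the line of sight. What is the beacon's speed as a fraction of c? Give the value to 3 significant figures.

β ≈ 0.777

f_obs/f_src = √((1−β)/(1+β)) = 0.354  ⇒  (1−β)/(1+β) = 0.12532
β = |1 − D²|/(1 + D²) = |1 − 0.12532|/(1 + 0.12532) = 0.777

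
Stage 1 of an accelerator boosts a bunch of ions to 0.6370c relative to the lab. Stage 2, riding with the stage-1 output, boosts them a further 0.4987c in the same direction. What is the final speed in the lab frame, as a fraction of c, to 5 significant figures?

Compose boost 2: (0.4987 + 0.6370)/(1 + 0.4987×0.6370) = 1.1357/1.317672 = 0.86190

u ≈ 0.86190c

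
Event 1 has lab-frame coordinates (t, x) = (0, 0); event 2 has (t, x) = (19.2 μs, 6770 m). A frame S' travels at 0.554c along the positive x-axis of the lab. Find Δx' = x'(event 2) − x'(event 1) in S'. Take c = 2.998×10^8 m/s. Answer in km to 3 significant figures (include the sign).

γ = 1/√(1 − 0.554²) = 1.2012
Δx' = γ(Δx − vΔt) = 1.2012 × (6770 m − 0.554×(2.998×10^8 m/s)×19.2×10^-6 s)
= 1.2012 × (3581.1 m) = 4.30 km

Δx' ≈ 4.30 km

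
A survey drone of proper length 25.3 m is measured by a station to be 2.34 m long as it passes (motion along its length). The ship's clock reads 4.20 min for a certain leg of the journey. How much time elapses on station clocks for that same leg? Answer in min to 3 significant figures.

Length contraction ⇒ γ = L₀/L = 25.3/2.34 = 10.812
Time dilation: Δt = γτ₀ = 10.812 × 4.20 min = 45.4 min

Δt ≈ 45.4 min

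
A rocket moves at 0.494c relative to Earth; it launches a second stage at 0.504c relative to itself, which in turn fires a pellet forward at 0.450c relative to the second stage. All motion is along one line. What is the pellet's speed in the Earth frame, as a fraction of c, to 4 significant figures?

u ≈ 0.9187c

Compose boost 2: (0.504 + 0.494)/(1 + 0.504×0.494) = 0.9980/1.24898 = 0.799055
Compose boost 3: (0.450 + 0.799055)/(1 + 0.450×0.799055) = 1.24905/1.35957 = 0.9187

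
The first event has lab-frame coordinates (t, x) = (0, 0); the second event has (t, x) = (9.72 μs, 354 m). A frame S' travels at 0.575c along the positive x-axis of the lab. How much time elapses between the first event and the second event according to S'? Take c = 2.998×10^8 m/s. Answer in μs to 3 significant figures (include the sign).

γ = 1/√(1 − 0.575²) = 1.2223
Δt' = γ(Δt − vΔx/c²) = 1.2223 × (9.72 μs − 0.575×354 m / (2.998×10^8 m/s))
= 1.2223 × (9.0410 μs) = 11.1 μs

Δt' ≈ 11.1 μs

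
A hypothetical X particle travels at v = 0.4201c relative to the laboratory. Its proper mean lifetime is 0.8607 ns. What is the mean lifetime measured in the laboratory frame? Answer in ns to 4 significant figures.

Δt ≈ 0.9485 ns

γ = 1/√(1 − 0.4201²) = 1.10196
Time dilation: Δt = γτ₀ = 1.10196 × 0.8607 ns = 0.9485 ns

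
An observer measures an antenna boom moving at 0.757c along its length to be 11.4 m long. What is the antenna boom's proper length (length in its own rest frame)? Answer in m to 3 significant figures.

L₀ ≈ 17.4 m

γ = 1/√(1 − 0.757²) = 1.5304
L₀ = γL = 1.5304 × 11.4 = 17.4 m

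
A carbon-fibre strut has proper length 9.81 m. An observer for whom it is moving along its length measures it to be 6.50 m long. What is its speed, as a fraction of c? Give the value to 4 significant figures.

β ≈ 0.7490

γ = L₀/L = 9.81/6.50 = 1.50923
β = √(1 − 1/γ²) = 0.7490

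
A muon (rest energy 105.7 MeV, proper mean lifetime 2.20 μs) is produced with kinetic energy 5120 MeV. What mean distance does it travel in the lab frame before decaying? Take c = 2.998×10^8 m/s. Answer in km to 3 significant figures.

γ = 1 + K/(m₀c²) = 1 + 5120/105.7 = 49.439
β = √(1 − 1/γ²) = 0.99980
Dilated lifetime: γτ₀ = 49.439 × 2.20 μs = 108.77 μs
d = βc·γτ₀ = 0.99980 × (2.998×10^8 m/s) × 0.00010877 s = 32.6 km

d ≈ 32.6 km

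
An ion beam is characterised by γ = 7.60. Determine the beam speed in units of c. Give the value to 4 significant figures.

β ≈ 0.9913

β = √(1 − 1/γ²) = √(1 − 1/7.60²) = √(0.982687) = 0.9913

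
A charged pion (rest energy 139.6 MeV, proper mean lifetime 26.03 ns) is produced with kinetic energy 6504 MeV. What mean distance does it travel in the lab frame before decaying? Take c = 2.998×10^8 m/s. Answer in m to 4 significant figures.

d ≈ 371.3 m

γ = 1 + K/(m₀c²) = 1 + 6504/139.6 = 47.5903
β = √(1 − 1/γ²) = 0.999779
Dilated lifetime: γτ₀ = 47.5903 × 26.03 ns = 1238.77 ns
d = βc·γτ₀ = 0.999779 × (2.998×10^8 m/s) × 1.23877×10^-6 s = 371.3 m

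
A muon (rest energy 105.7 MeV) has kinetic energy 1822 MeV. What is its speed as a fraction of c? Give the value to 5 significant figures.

β ≈ 0.99850

γ = 1 + K/(m₀c²) = 1 + 1822/105.7 = 18.23746
β = √(1 − 1/γ²) = 0.99850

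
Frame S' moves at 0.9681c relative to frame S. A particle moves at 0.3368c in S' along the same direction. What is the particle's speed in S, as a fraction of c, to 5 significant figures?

u ≈ 0.98405c

Relativistic velocity addition: u = (u' + v)/(1 + u'v/c²)
= (0.3368 + 0.9681)/(1 + 0.3368×0.9681) = 1.3049/1.326056 = 0.98405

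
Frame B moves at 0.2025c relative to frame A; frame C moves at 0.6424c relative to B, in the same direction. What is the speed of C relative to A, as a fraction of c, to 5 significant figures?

u ≈ 0.74764c

Compose boost 2: (0.6424 + 0.2025)/(1 + 0.6424×0.2025) = 0.84490/1.130086 = 0.74764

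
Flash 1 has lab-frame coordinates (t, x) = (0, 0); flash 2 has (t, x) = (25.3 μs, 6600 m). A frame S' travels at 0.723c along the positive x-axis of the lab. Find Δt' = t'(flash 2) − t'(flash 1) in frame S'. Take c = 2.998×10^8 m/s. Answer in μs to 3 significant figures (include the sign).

γ = 1/√(1 − 0.723²) = 1.4475
Δt' = γ(Δt − vΔx/c²) = 1.4475 × (25.3 μs − 0.723×6600 m / (2.998×10^8 m/s))
= 1.4475 × (9.3834 μs) = 13.6 μs

Δt' ≈ 13.6 μs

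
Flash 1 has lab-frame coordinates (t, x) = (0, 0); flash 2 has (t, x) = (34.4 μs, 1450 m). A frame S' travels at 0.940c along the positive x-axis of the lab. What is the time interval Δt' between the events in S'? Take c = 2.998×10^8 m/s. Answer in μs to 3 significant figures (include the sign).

Δt' ≈ 87.5 μs

γ = 1/√(1 − 0.940²) = 2.9311
Δt' = γ(Δt − vΔx/c²) = 2.9311 × (34.4 μs − 0.940×1450 m / (2.998×10^8 m/s))
= 2.9311 × (29.854 μs) = 87.5 μs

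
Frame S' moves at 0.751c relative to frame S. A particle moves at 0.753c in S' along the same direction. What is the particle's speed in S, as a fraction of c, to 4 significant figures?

Relativistic velocity addition: u = (u' + v)/(1 + u'v/c²)
= (0.753 + 0.751)/(1 + 0.753×0.751) = 1.504/1.56550 = 0.9607

u ≈ 0.9607c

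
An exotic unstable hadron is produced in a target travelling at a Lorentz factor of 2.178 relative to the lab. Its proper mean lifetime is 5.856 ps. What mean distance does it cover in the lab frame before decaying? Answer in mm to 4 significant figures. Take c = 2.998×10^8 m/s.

d ≈ 3.397 mm

β = √(1 − 1/γ²) = √(1 − 1/2.178²) = 0.888366
Dilated lifetime: Δt = γτ₀ = 2.178 × 5.856 ps = 12.7544 ps
d = vΔt = 0.888366c × 12.7544 ps = 2.66332×10^8 m/s × 1.27544×10^-11 s = 3.397 mm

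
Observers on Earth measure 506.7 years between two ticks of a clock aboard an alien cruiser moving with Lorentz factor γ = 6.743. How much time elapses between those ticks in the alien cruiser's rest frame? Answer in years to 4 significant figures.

γ = 6.743 (given)
Proper time: τ₀ = Δt/γ = 506.7/6.743 = 75.14 years

τ₀ ≈ 75.14 years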